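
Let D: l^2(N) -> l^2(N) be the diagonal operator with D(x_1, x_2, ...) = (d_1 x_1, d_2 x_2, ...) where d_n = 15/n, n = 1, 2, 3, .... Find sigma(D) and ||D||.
sigma(D) = {15/n : n ≥ 1} ∪ {0}; ||D|| = 15

A bounded diagonal operator on l^2 with diagonal entries d_n has spectrum equal to the closure of {d_n : n ≥ 1}: every d_n is an eigenvalue (with eigenvector e_n), so {d_n} ⊂ sigma(D); the spectrum is closed, so its closure is too; and for lambda not in the closure, (D - lambda I) has bounded inverse (the diagonal entries 1/(d_n - lambda) are bounded). For our sequence d_n = 15/n, n = 1, 2, 3, ...:
  - {d_n} = {15/n : n ≥ 1}; the only limit point is 0
  - closure = {15/n : n ≥ 1} ∪ {0}
For the norm: a diagonal operator has ||D|| = sup_n |d_n|. Here d_n = 15/n is positive and decreasing, so sup_n |d_n| = d_1 = 15. So ||D|| = 15.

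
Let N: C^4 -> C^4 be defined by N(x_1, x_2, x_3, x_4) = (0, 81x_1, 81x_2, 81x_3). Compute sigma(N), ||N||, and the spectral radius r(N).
sigma(N) = {0}; ||N|| = 81; r(N) = 0. (N is nilpotent with N^4 = 0.)

On C^4, N is a strictly lower-triangular matrix with 81 on the subdiagonal and zeros elsewhere, so its characteristic polynomial is lambda^4 and every eigenvalue is 0: sigma(N) = {0}. For the operator norm, N e_i = 81e_{i+1} for i = 1, ..., 3 and N e_4 = 0, so the singular values of N are 81 (with multiplicity 3) and 0; hence ||N|| = 81. The spectral radius r(N) = max|lambda| = 0. Note ||N|| > r(N) — characteristic of non-normal nilpotent operators. Indeed N^4 = 0.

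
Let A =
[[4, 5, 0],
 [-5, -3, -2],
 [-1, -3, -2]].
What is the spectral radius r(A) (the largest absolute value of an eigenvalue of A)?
r(A) ≈ 3.5085

The eigenvalues of A are the roots of its characteristic polynomial. With M = A (coefficients from the trace, the sum of principal 2x2 minors, and det A):
  p(λ) = det(λ I - M) = λ^3 + λ^2 + 5λ + 40.
No integer candidate from the rational root theorem (±divisors of 40) is a root, so the roots are irrational. The cubic discriminant is Δ = -40235 < 0, so there is one real root and a complex-conjugate pair. p(-4) = -28 and p(-3) = 7 have opposite signs, so a root lies in (-4, -3); Newton's method refines it to λ ≈ -3.2495. Dividing out (λ - (-3.2495)) leaves approximately λ^2 - 2.2495λ + 12.3097. For λ^2 - 2.2495λ + 12.3097 the discriminant is -44.1784. It is negative, so the remaining roots are the complex-conjugate pair λ ≈ 1.1247 ± 3.3233i. Their product equals the constant term, so |λ|^2 ≈ 12.3097 and |λ| ≈ 3.5085.
Thus the eigenvalues (to 4 decimals) are -3.2495 (modulus 3.2495); 1.1247 ± 3.3233i (modulus 3.5085). The spectral radius is the largest modulus: r(A) ≈ 3.5085. (Cross-check: r(A) ≤ ||A||_2 ≈ 9.1803; equality holds whenever A is normal, though it can also hold for some non-normal A.)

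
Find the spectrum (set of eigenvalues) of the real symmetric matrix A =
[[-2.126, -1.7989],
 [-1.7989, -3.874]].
sigma(A) ≈ {-5, -1}

A is real symmetric, so its spectrum consists of real eigenvalues. Expanding the characteristic polynomial of the displayed matrix gives
  det(λ I - A) = p(λ) = λ^2 + (6)λ + (5).
Solving p(λ) = 0 yields eigenvalues ≈ -5, -1. (A is shown rounded to 4 decimals, so these recover the underlying integer eigenvalues to within that precision.)
Verification: the trace of A = -6 equals the sum of eigenvalues -6, and det(A) ≈ 5.0001 matches the eigenvalue product 5.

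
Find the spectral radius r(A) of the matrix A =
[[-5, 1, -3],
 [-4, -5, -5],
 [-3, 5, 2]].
r(A) ≈ 6.1704

The eigenvalues of A are the roots of its characteristic polynomial. With M = A (coefficients from the trace, the sum of principal 2x2 minors, and det A):
  p(λ) = det(λ I - M) = λ^3 + 8λ^2 + 25λ - 53.
No integer candidate from the rational root theorem (±divisors of 53) is a root, so the roots are irrational. The cubic discriminant is Δ = -180599 < 0, so there is one real root and a complex-conjugate pair. p(1) = -19 and p(2) = 37 have opposite signs, so a root lies in (1, 2); Newton's method refines it to λ ≈ 1.392. Dividing out (λ - (1.392)) leaves approximately λ^2 + 9.392λ + 38.074. For λ^2 + 9.392λ + 38.074 the discriminant is -64.0857. It is negative, so the remaining roots are the complex-conjugate pair λ ≈ -4.696 ± 4.0027i. Their product equals the constant term, so |λ|^2 ≈ 38.074 and |λ| ≈ 6.1704.
Thus the eigenvalues (to 4 decimals) are 1.392 (modulus 1.392); -4.696 ± 4.0027i (modulus 6.1704). The spectral radius is the largest modulus: r(A) ≈ 6.1704. (Cross-check: r(A) ≤ ||A||_2 ≈ 9.3764; equality holds whenever A is normal, though it can also hold for some non-normal A.)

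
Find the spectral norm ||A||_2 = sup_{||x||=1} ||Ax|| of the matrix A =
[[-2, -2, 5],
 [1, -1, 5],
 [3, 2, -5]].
||A||_2 ≈ 9.4709 (= sqrt(largest eigenvalue of A^T A))

||A||_2 = sigma_max(A) = sqrt(lambda_max(A^T A)). Form the symmetric matrix M = A^T A =
[[14, 9, -20],
 [9, 9, -25],
 [-20, -25, 75]].
Its characteristic polynomial (trace, sum of principal 2x2 minors, determinant of M give the coefficients) is
  p(λ) = det(λ I - M) = λ^3 - 98λ^2 + 745λ - 25.
No integer candidate from the rational root theorem (±divisors of 25) is a root, so the roots are irrational. The cubic discriminant is Δ = 3615204025 > 0, so there are three distinct real roots. p(0) = -25 and p(1) = 623 have opposite signs, so a root lies in (0, 1); Newton's method refines it to λ ≈ 0.0337. p(8) = 175 and p(9) = -529 have opposite signs, so a root lies in (8, 9); Newton's method refines it to λ ≈ 8.2689. p(89) = -5009 and p(90) = 2225 have opposite signs, so a root lies in (89, 90); Newton's method refines it to λ ≈ 89.6974. Check (Vieta): the three roots sum to 98, matching tr M = 98.
So the eigenvalues of A^T A are ≈ 0.0337, 8.2689, 89.6974 (all ≥ 0, as they must be for A^T A). The largest is λ_max ≈ 89.6974, hence ||A||_2 = sqrt(λ_max) ≈ 9.4709.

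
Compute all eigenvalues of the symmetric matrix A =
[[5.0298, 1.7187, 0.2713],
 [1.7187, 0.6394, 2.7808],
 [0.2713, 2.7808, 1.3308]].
sigma(A) ≈ {-2, 3, 6}

A is real symmetric, so its spectrum consists of real eigenvalues. Expanding the characteristic polynomial of the displayed matrix gives
  det(λ I - A) = p(λ) = λ^3 + (-7)λ^2 + (0)λ + (36).
Solving p(λ) = 0 yields eigenvalues ≈ -2, 3, 6. (A is shown rounded to 4 decimals, so these recover the underlying integer eigenvalues to within that precision.)
Verification: the trace of A = 7 equals the sum of eigenvalues 7, and det(A) ≈ -35.9996 matches the eigenvalue product -36.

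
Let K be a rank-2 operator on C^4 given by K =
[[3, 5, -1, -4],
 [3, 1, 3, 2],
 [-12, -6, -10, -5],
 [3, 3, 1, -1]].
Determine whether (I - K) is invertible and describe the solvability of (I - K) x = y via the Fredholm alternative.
(I - K) is invertible (det(I - K) = -21 ≠ 0), so for every y in C^4 the equation (I - K) x = y has a unique solution.

K has rank 2 and factors as K = U V^T = u1 v1^T + u2 v2^T with u1 = (1, -1, 3, 0), v1 = (-3, -1, -3, -2), u2 = (-2, 0, 1, -1), v2 = (-3, -3, -1, 1) (multiplying out reproduces the displayed K). The nonzero eigenvalues of U V^T coincide with those of the 2 x 2 matrix G = V^T U = [[v1·u1, v1·u2], [v2·u1, v2·u2]] = [[-11, 5], [-3, 4]], and by the Sylvester determinant identity det(I_4 - U V^T) = det(I_2 - V^T U) = det([[12, -5], [3, -3]]) = (12)(-3) - (-5)(3) = -21. (Direct check: I - K =
[[-2, -5, 1, 4],
 [-3, 0, -3, -2],
 [12, 6, 11, 5],
 [-3, -3, -1, 2]]
has determinant -21.) The finite-dimensional Fredholm alternative says: either (I - K) is invertible, or ker(I - K) ≠ {0} and then range(I - K) = ker((I - K)^*)^⊥, with dim ker(I - K) = dim ker((I - K)^*). Since det(I - K) ≠ 0, 1 is not an eigenvalue of K and ker(I - K) = {0}, so we are in the first case: for every y there is a unique x = (I - K)^(-1) y. (Explicitly, by the Woodbury identity, (I - U V^T)^(-1) = I + U (I_2 - G)^(-1) V^T.)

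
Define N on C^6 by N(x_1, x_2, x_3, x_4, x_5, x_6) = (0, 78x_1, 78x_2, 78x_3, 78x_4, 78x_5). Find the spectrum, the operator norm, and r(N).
sigma(N) = {0}; ||N|| = 78; r(N) = 0. (N is nilpotent with N^6 = 0.)

On C^6, N is a strictly lower-triangular matrix with 78 on the subdiagonal and zeros elsewhere, so its characteristic polynomial is lambda^6 and every eigenvalue is 0: sigma(N) = {0}. For the operator norm, N e_i = 78e_{i+1} for i = 1, ..., 5 and N e_6 = 0, so the singular values of N are 78 (with multiplicity 5) and 0; hence ||N|| = 78. The spectral radius r(N) = max|lambda| = 0. Note ||N|| > r(N) — characteristic of non-normal nilpotent operators. Indeed N^6 = 0.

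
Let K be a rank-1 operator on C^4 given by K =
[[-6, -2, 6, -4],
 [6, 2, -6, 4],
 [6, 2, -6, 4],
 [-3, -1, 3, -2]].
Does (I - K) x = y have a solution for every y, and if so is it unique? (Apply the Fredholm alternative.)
(I - K) is invertible (det(I - K) = 13 ≠ 0), so for every y in C^4 the equation (I - K) x = y has a unique solution.

K has rank 1, so it is an outer product K = u v^T: every row of K is a multiple of one row vector. Reading off the entries, u = (2, -2, -2, 1) and v = (-3, -1, 3, -2) (row i of K equals u_i·v^T). A rank-one matrix u v^T satisfies K u = u (v·u) and kills the (3)-dimensional subspace v^⊥, so its characteristic polynomial is lambda^3 (lambda - v·u) with v·u = tr K = -12. Hence the eigenvalues of I - K are 1 (multiplicity 3) and 1 - (-12) = 13, so det(I - K) = 13. (Direct check: I - K =
[[7, 2, -6, 4],
 [-6, -1, 6, -4],
 [-6, -2, 7, -4],
 [3, 1, -3, 3]]
has determinant 13.) The finite-dimensional Fredholm alternative says: either (I - K) is invertible, or ker(I - K) ≠ {0} and then range(I - K) = ker((I - K)^*)^⊥, with dim ker(I - K) = dim ker((I - K)^*). Since det(I - K) ≠ 0, 1 is not an eigenvalue of K and ker(I - K) = {0}, so we are in the first case: for every y there is a unique x = (I - K)^(-1) y. Explicitly, by the Sherman–Morrison formula, (I - u v^T)^(-1) = I + u v^T/(1 - v·u), i.e. (I - K)^(-1) = I + K/(13).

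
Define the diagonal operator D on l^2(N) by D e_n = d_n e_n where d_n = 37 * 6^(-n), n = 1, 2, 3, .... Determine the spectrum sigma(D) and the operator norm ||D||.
sigma(D) = {37 * 6^(-n) : n ≥ 1} ∪ {0}; ||D|| = 37/6

A bounded diagonal operator on l^2 with diagonal entries d_n has spectrum equal to the closure of {d_n : n ≥ 1}: every d_n is an eigenvalue (with eigenvector e_n), so {d_n} ⊂ sigma(D); the spectrum is closed, so its closure is too; and for lambda not in the closure, (D - lambda I) has bounded inverse (the diagonal entries 1/(d_n - lambda) are bounded). For our sequence d_n = 37 * 6^(-n), n = 1, 2, 3, ...:
  - {d_n} = {37 * 6^(-n) : n ≥ 1}; the only limit point is 0
  - closure = {37 * 6^(-n) : n ≥ 1} ∪ {0}
For the norm: a diagonal operator has ||D|| = sup_n |d_n|. Here d_n = 37 * 6^(-n) is positive and decreasing, so sup_n |d_n| = d_1 = 37/6. So ||D|| = 37/6.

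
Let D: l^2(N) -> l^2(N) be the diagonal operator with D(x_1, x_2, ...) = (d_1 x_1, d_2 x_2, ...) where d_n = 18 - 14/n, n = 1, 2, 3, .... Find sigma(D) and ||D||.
sigma(D) = {18 - 14/n : n ≥ 1} ∪ {18}; ||D|| = 18

A bounded diagonal operator on l^2 with diagonal entries d_n has spectrum equal to the closure of {d_n : n ≥ 1}: every d_n is an eigenvalue (with eigenvector e_n), so {d_n} ⊂ sigma(D); the spectrum is closed, so its closure is too; and for lambda not in the closure, (D - lambda I) has bounded inverse (the diagonal entries 1/(d_n - lambda) are bounded). For our sequence d_n = 18 - 14/n, n = 1, 2, 3, ...:
  - {d_n} = {18 - 14/n : n ≥ 1}; the only limit point is 18
  - closure = {18 - 14/n : n ≥ 1} ∪ {18}
For the norm: a diagonal operator has ||D|| = sup_n |d_n|. Here d_n = 18 - 14/n increases monotonically from d_1 = 4 toward 18, with all terms in [4, 18); so sup_n |d_n| = 18 (the supremum is the limit, not attained). So ||D|| = 18.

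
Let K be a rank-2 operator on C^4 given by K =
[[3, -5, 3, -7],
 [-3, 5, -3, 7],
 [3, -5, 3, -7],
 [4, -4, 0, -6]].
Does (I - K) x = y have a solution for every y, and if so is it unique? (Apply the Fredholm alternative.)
(I - K) is invertible (det(I - K) = -14 ≠ 0), so for every y in C^4 the equation (I - K) x = y has a unique solution.

K has rank 2 and factors as K = U V^T = u1 v1^T + u2 v2^T with u1 = (-1, 1, -1, 0), v1 = (3, -1, -3, -2), u2 = (-3, 3, -3, -2), v2 = (-2, 2, 0, 3) (multiplying out reproduces the displayed K). The nonzero eigenvalues of U V^T coincide with those of the 2 x 2 matrix G = V^T U = [[v1·u1, v1·u2], [v2·u1, v2·u2]] = [[-1, 1], [4, 6]], and by the Sylvester determinant identity det(I_4 - U V^T) = det(I_2 - V^T U) = det([[2, -1], [-4, -5]]) = (2)(-5) - (-1)(-4) = -14. (Direct check: I - K =
[[-2, 5, -3, 7],
 [3, -4, 3, -7],
 [-3, 5, -2, 7],
 [-4, 4, 0, 7]]
has determinant -14.) The finite-dimensional Fredholm alternative says: either (I - K) is invertible, or ker(I - K) ≠ {0} and then range(I - K) = ker((I - K)^*)^⊥, with dim ker(I - K) = dim ker((I - K)^*). Since det(I - K) ≠ 0, 1 is not an eigenvalue of K and ker(I - K) = {0}, so we are in the first case: for every y there is a unique x = (I - K)^(-1) y. (Explicitly, by the Woodbury identity, (I - U V^T)^(-1) = I + U (I_2 - G)^(-1) V^T.)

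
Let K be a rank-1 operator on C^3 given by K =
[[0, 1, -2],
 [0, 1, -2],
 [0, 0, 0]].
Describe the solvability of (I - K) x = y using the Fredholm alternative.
(I - K) is singular (det(I - K) = 0, i.e. 1 ∈ sigma(K)). (I - K) x = y is solvable iff y ⊥ ker((I - K)^*) = span{(0, 1, -2)}, i.e. iff y_2 - 2y_3 = 0. When solvable, the solutions are x = y + c·(1, 1, 0), c arbitrary (ker(I - K) = span{(1, 1, 0)}, dimension 1).

K has rank 1, so it is an outer product K = u v^T: every row of K is a multiple of one row vector. Reading off the entries, u = (1, 1, 0) and v = (0, 1, -2) (row i of K equals u_i·v^T). A rank-one matrix u v^T satisfies K u = u (v·u) and kills the (2)-dimensional subspace v^⊥, so its characteristic polynomial is lambda^2 (lambda - v·u) with v·u = tr K = 1. Hence the eigenvalues of I - K are 1 (multiplicity 2) and 1 - (1) = 0, so det(I - K) = 0. (Direct check: I - K =
[[1, -1, 2],
 [0, 0, 2],
 [0, 0, 1]]
has determinant 0.) So 1 is an eigenvalue of K and (I - K) is not invertible. The finite-dimensional Fredholm alternative says: either (I - K) is invertible, or ker(I - K) ≠ {0} and then range(I - K) = ker((I - K)^*)^⊥, with dim ker(I - K) = dim ker((I - K)^*). We are in the second case, so we need both kernels. Kernel of I - K: (I - K) u = u - u (v·u) = u - u = 0, so ker(I - K) = span{u} = span{(1, 1, 0)} (it is exactly 1-dimensional because rank(I - K) = 2). Kernel of the adjoint: K is real, so (I - K)^* = I - K^T = I - v u^T, and (I - v u^T) v = v - v (u·v) = 0; hence ker((I - K)^*) = span{v} = span{(0, 1, -2)}. Therefore (I - K) x = y is solvable iff <y, v> = 0, i.e. iff y_2 - 2y_3 = 0. When this holds, K y = u (v·y) = 0, so (I - K) y = y and x = y is a particular solution; the full solution set is the line x = y + c·u = y + c·(1, 1, 0), c ∈ C.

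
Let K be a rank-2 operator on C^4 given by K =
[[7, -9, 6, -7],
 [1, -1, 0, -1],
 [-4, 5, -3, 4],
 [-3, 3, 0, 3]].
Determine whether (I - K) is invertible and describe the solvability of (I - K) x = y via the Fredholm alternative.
(I - K) is invertible (det(I - K) = -6 ≠ 0), so for every y in C^4 the equation (I - K) x = y has a unique solution.

K has rank 2 and factors as K = U V^T = u1 v1^T + u2 v2^T with u1 = (2, 0, -1, 0), v1 = (2, -3, 3, -2), u2 = (3, 1, -2, -3), v2 = (1, -1, 0, -1) (multiplying out reproduces the displayed K). The nonzero eigenvalues of U V^T coincide with those of the 2 x 2 matrix G = V^T U = [[v1·u1, v1·u2], [v2·u1, v2·u2]] = [[1, 3], [2, 5]], and by the Sylvester determinant identity det(I_4 - U V^T) = det(I_2 - V^T U) = det([[0, -3], [-2, -4]]) = (0)(-4) - (-3)(-2) = -6. (Direct check: I - K =
[[-6, 9, -6, 7],
 [-1, 2, 0, 1],
 [4, -5, 4, -4],
 [3, -3, 0, -2]]
has determinant -6.) The finite-dimensional Fredholm alternative says: either (I - K) is invertible, or ker(I - K) ≠ {0} and then range(I - K) = ker((I - K)^*)^⊥, with dim ker(I - K) = dim ker((I - K)^*). Since det(I - K) ≠ 0, 1 is not an eigenvalue of K and ker(I - K) = {0}, so we are in the first case: for every y there is a unique x = (I - K)^(-1) y. (Explicitly, by the Woodbury identity, (I - U V^T)^(-1) = I + U (I_2 - G)^(-1) V^T.)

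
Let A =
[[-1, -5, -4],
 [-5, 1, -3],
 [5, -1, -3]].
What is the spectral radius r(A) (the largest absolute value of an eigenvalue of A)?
r(A) ≈ 5.5799

The eigenvalues of A are the roots of its characteristic polynomial. With M = A (coefficients from the trace, the sum of principal 2x2 minors, and det A):
  p(λ) = det(λ I - M) = λ^3 + 3λ^2 - 9λ - 156.
No integer candidate from the rational root theorem (±divisors of 156) is a root, so the roots are irrational. The cubic discriminant is Δ = -560763 < 0, so there is one real root and a complex-conjugate pair. p(5) = -1 and p(6) = 114 have opposite signs, so a root lies in (5, 6); Newton's method refines it to λ ≈ 5.0104. Dividing out (λ - (5.0104)) leaves approximately λ^2 + 8.0104λ + 31.1353. For λ^2 + 8.0104λ + 31.1353 the discriminant is -60.3746. It is negative, so the remaining roots are the complex-conjugate pair λ ≈ -4.0052 ± 3.8851i. Their product equals the constant term, so |λ|^2 ≈ 31.1353 and |λ| ≈ 5.5799.
Thus the eigenvalues (to 4 decimals) are 5.0104 (modulus 5.0104); -4.0052 ± 3.8851i (modulus 5.5799). The spectral radius is the largest modulus: r(A) ≈ 5.5799. (Cross-check: r(A) ≤ ||A||_2 ≈ 7.2111; equality holds whenever A is normal, though it can also hold for some non-normal A.)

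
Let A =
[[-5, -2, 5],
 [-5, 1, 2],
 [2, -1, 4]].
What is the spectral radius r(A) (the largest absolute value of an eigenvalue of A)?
r(A) ≈ 6.9343

The eigenvalues of A are the roots of its characteristic polynomial. With M = A (coefficients from the trace, the sum of principal 2x2 minors, and det A):
  p(λ) = det(λ I - M) = λ^3 - 39λ + 63.
No integer candidate from the rational root theorem (±divisors of 63) is a root, so the roots are irrational. The cubic discriminant is Δ = 130113 > 0, so there are three distinct real roots. p(-7) = -7 and p(-6) = 81 have opposite signs, so a root lies in (-7, -6); Newton's method refines it to λ ≈ -6.9343. p(1) = 25 and p(2) = -7 have opposite signs, so a root lies in (1, 2); Newton's method refines it to λ ≈ 1.7537. p(5) = -7 and p(6) = 45 have opposite signs, so a root lies in (5, 6); Newton's method refines it to λ ≈ 5.1807. Check (Vieta): the three roots sum to 0, matching tr M = 0.
Thus the eigenvalues (to 4 decimals) are -6.9343 (modulus 6.9343); 1.7537 (modulus 1.7537); 5.1807 (modulus 5.1807). The spectral radius is the largest modulus: r(A) ≈ 6.9343. (Cross-check: r(A) ≤ ||A||_2 ≈ 8.848; equality holds whenever A is normal, though it can also hold for some non-normal A.)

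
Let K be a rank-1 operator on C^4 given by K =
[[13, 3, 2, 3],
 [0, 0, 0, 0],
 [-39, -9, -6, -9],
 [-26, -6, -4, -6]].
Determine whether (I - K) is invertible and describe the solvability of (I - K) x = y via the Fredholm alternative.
(I - K) is singular (det(I - K) = 0, i.e. 1 ∈ sigma(K)). (I - K) x = y is solvable iff y ⊥ ker((I - K)^*) = span{(13, 3, 2, 3)}, i.e. iff 13y_1 + 3y_2 + 2y_3 + 3y_4 = 0. When solvable, the solutions are x = y + c·(1, 0, -3, -2), c arbitrary (ker(I - K) = span{(1, 0, -3, -2)}, dimension 1).

K has rank 1, so it is an outer product K = u v^T: every row of K is a multiple of one row vector. Reading off the entries, u = (1, 0, -3, -2) and v = (13, 3, 2, 3) (row i of K equals u_i·v^T). A rank-one matrix u v^T satisfies K u = u (v·u) and kills the (3)-dimensional subspace v^⊥, so its characteristic polynomial is lambda^3 (lambda - v·u) with v·u = tr K = 1. Hence the eigenvalues of I - K are 1 (multiplicity 3) and 1 - (1) = 0, so det(I - K) = 0. (Direct check: I - K =
[[-12, -3, -2, -3],
 [0, 1, 0, 0],
 [39, 9, 7, 9],
 [26, 6, 4, 7]]
has determinant 0.) So 1 is an eigenvalue of K and (I - K) is not invertible. The finite-dimensional Fredholm alternative says: either (I - K) is invertible, or ker(I - K) ≠ {0} and then range(I - K) = ker((I - K)^*)^⊥, with dim ker(I - K) = dim ker((I - K)^*). We are in the second case, so we need both kernels. Kernel of I - K: (I - K) u = u - u (v·u) = u - u = 0, so ker(I - K) = span{u} = span{(1, 0, -3, -2)} (it is exactly 1-dimensional because rank(I - K) = 3). Kernel of the adjoint: K is real, so (I - K)^* = I - K^T = I - v u^T, and (I - v u^T) v = v - v (u·v) = 0; hence ker((I - K)^*) = span{v} = span{(13, 3, 2, 3)}. Therefore (I - K) x = y is solvable iff <y, v> = 0, i.e. iff 13y_1 + 3y_2 + 2y_3 + 3y_4 = 0. When this holds, K y = u (v·y) = 0, so (I - K) y = y and x = y is a particular solution; the full solution set is the line x = y + c·u = y + c·(1, 0, -3, -2), c ∈ C.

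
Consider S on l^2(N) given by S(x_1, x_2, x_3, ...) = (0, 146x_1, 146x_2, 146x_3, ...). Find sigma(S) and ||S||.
sigma(S) = closed disk {z in C : |z| ≤ 146}; ||S|| = 146

Note S = 146·U where U is the unit right shift (U x)_k = x_{k-1} (with x_0 := 0); so ||S|| = 146||U|| and sigma(S) = 146·sigma(U). ||S x||^2 = sum_{k≥1} |146x_k|^2 = 21316||x||^2, so ||S|| = 146 and sigma(S) ⊂ {|z| ≤ 146}. For any |lambda| < 146, the equation (S - lambda I) x = 0 forces x_1 = 0, then 146x_k = lambda x_{k+1} ⇒ x = 0, so S has no eigenvalues. But (S - lambda I) is not surjective for |lambda| < 146: solving (S - lambda I) x = e_1 would require x_n proportional to (lambda/146)^(-n), which is not in l^2. So every |lambda| < 146 lies in the residual spectrum. The boundary |lambda| = 146 is in the approximate point spectrum (the spectrum is closed). Hence sigma(S) is the closed disk of radius 146.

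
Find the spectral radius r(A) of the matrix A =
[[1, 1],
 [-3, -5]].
r(A) = (4 + sqrt(24))/2 ≈ 4.4495

The eigenvalues of A are the roots of its characteristic polynomial. With M = A (coefficients from the trace and determinant):
  p(λ) = det(λ I - M) = λ^2 + 4λ - 2.
For λ^2 + 4λ - 2 the discriminant is 24. It is nonnegative but not a perfect square, so the roots are real and irrational: λ = (-4 ± sqrt(24))/2 ≈ 0.4495, -4.4495.
Thus the eigenvalues (to 4 decimals) are 0.4495 (modulus 0.4495); -4.4495 (modulus 4.4495). The spectral radius is the largest modulus: r(A) = (4 + sqrt(24))/2 ≈ 4.4495. (Cross-check: r(A) ≤ ||A||_2 ≈ 5.9907; equality holds whenever A is normal, though it can also hold for some non-normal A.)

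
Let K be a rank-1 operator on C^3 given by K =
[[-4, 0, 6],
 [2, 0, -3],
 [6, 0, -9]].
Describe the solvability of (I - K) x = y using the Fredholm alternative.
(I - K) is invertible (det(I - K) = 14 ≠ 0), so for every y in C^3 the equation (I - K) x = y has a unique solution.

K has rank 1, so it is an outer product K = u v^T: every row of K is a multiple of one row vector. Reading off the entries, u = (-2, 1, 3) and v = (2, 0, -3) (row i of K equals u_i·v^T). A rank-one matrix u v^T satisfies K u = u (v·u) and kills the (2)-dimensional subspace v^⊥, so its characteristic polynomial is lambda^2 (lambda - v·u) with v·u = tr K = -13. Hence the eigenvalues of I - K are 1 (multiplicity 2) and 1 - (-13) = 14, so det(I - K) = 14. (Direct check: I - K =
[[5, 0, -6],
 [-2, 1, 3],
 [-6, 0, 10]]
has determinant 14.) The finite-dimensional Fredholm alternative says: either (I - K) is invertible, or ker(I - K) ≠ {0} and then range(I - K) = ker((I - K)^*)^⊥, with dim ker(I - K) = dim ker((I - K)^*). Since det(I - K) ≠ 0, 1 is not an eigenvalue of K and ker(I - K) = {0}, so we are in the first case: for every y there is a unique x = (I - K)^(-1) y. Explicitly, by the Sherman–Morrison formula, (I - u v^T)^(-1) = I + u v^T/(1 - v·u), i.e. (I - K)^(-1) = I + K/(14).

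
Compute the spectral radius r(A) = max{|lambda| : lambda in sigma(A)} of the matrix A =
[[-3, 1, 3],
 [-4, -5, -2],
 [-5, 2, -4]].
r(A) ≈ 5.9032

The eigenvalues of A are the roots of its characteristic polynomial. With M = A (coefficients from the trace, the sum of principal 2x2 minors, and det A):
  p(λ) = det(λ I - M) = λ^3 + 12λ^2 + 70λ + 177.
No integer candidate from the rational root theorem (±divisors of 177) is a root, so the roots are irrational. The cubic discriminant is Δ = -59467 < 0, so there is one real root and a complex-conjugate pair. p(-6) = -27 and p(-5) = 2 have opposite signs, so a root lies in (-6, -5); Newton's method refines it to λ ≈ -5.0792. Dividing out (λ - (-5.0792)) leaves approximately λ^2 + 6.9208λ + 34.8478. For λ^2 + 6.9208λ + 34.8478 the discriminant is -91.4942. It is negative, so the remaining roots are the complex-conjugate pair λ ≈ -3.4604 ± 4.7826i. Their product equals the constant term, so |λ|^2 ≈ 34.8478 and |λ| ≈ 5.9032.
Thus the eigenvalues (to 4 decimals) are -5.0792 (modulus 5.0792); -3.4604 ± 4.7826i (modulus 5.9032). The spectral radius is the largest modulus: r(A) ≈ 5.9032. (Cross-check: r(A) ≤ ||A||_2 ≈ 7.9629; equality holds whenever A is normal, though it can also hold for some non-normal A.)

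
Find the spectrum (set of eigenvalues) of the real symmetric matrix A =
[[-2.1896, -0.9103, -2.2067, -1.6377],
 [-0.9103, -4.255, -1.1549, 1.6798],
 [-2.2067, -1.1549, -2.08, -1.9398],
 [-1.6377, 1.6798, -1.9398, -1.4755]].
sigma(A) ≈ {-6, -5, 0, 1}

A is real symmetric, so its spectrum consists of real eigenvalues. Expanding the characteristic polynomial of the displayed matrix gives
  det(λ I - A) = p(λ) = λ^4 + (10)λ^3 + (19)λ^2 + (-29.9981)λ + (-0.0016).
Solving p(λ) = 0 yields eigenvalues ≈ -6, -5, 0, 1. (A is shown rounded to 4 decimals, so these recover the underlying integer eigenvalues to within that precision.)
Verification: the trace of A = -10 equals the sum of eigenvalues -10, and det(A) ≈ -0.0016 matches the eigenvalue product 0.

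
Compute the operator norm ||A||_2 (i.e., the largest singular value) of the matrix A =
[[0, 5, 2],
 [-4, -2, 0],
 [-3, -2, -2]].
||A||_2 ≈ 6.9966 (= sqrt(largest eigenvalue of A^T A))

||A||_2 = sigma_max(A) = sqrt(lambda_max(A^T A)). Form the symmetric matrix M = A^T A =
[[25, 14, 6],
 [14, 33, 14],
 [6, 14, 8]].
Its characteristic polynomial (trace, sum of principal 2x2 minors, determinant of M give the coefficients) is
  p(λ) = det(λ I - M) = λ^3 - 66λ^2 + 861λ - 1296.
No integer candidate from the rational root theorem (±divisors of 1296) is a root, so the roots are irrational. The cubic discriminant is Δ = 465992784 > 0, so there are three distinct real roots. p(1) = -500 and p(2) = 170 have opposite signs, so a root lies in (1, 2); Newton's method refines it to λ ≈ 1.7282. p(15) = 144 and p(16) = -320 have opposite signs, so a root lies in (15, 16); Newton's method refines it to λ ≈ 15.3196. p(48) = -1440 and p(49) = 76 have opposite signs, so a root lies in (48, 49); Newton's method refines it to λ ≈ 48.9523. Check (Vieta): the three roots sum to 66, matching tr M = 66.
So the eigenvalues of A^T A are ≈ 1.7282, 15.3196, 48.9523 (all ≥ 0, as they must be for A^T A). The largest is λ_max ≈ 48.9523, hence ||A||_2 = sqrt(λ_max) ≈ 6.9966.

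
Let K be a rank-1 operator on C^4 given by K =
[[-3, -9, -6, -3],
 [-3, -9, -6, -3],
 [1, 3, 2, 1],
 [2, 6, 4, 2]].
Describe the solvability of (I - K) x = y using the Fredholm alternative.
(I - K) is invertible (det(I - K) = 9 ≠ 0), so for every y in C^4 the equation (I - K) x = y has a unique solution.

K has rank 1, so it is an outer product K = u v^T: every row of K is a multiple of one row vector. Reading off the entries, u = (-3, -3, 1, 2) and v = (1, 3, 2, 1) (row i of K equals u_i·v^T). A rank-one matrix u v^T satisfies K u = u (v·u) and kills the (3)-dimensional subspace v^⊥, so its characteristic polynomial is lambda^3 (lambda - v·u) with v·u = tr K = -8. Hence the eigenvalues of I - K are 1 (multiplicity 3) and 1 - (-8) = 9, so det(I - K) = 9. (Direct check: I - K =
[[4, 9, 6, 3],
 [3, 10, 6, 3],
 [-1, -3, -1, -1],
 [-2, -6, -4, -1]]
has determinant 9.) The finite-dimensional Fredholm alternative says: either (I - K) is invertible, or ker(I - K) ≠ {0} and then range(I - K) = ker((I - K)^*)^⊥, with dim ker(I - K) = dim ker((I - K)^*). Since det(I - K) ≠ 0, 1 is not an eigenvalue of K and ker(I - K) = {0}, so we are in the first case: for every y there is a unique x = (I - K)^(-1) y. Explicitly, by the Sherman–Morrison formula, (I - u v^T)^(-1) = I + u v^T/(1 - v·u), i.e. (I - K)^(-1) = I + K/(9).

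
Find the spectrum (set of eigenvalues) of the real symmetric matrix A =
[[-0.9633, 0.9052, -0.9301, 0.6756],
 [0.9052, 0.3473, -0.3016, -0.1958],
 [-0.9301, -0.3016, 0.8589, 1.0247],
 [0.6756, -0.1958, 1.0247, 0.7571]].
sigma(A) ≈ {-2, 0, 1, 2}

A is real symmetric, so its spectrum consists of real eigenvalues. Expanding the characteristic polynomial of the displayed matrix gives
  det(λ I - A) = p(λ) = λ^4 + (-1)λ^3 + (-4)λ^2 + (4)λ + (0).
Solving p(λ) = 0 yields eigenvalues ≈ -2, 0, 1, 2. (A is shown rounded to 4 decimals, so these recover the underlying integer eigenvalues to within that precision.)
Verification: the trace of A = 1 equals the sum of eigenvalues 1, and det(A) ≈ -0.0003 matches the eigenvalue product 0.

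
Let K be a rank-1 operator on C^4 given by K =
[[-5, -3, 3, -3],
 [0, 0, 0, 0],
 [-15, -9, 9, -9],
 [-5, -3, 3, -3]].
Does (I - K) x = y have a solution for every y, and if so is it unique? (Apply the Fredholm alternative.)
(I - K) is singular (det(I - K) = 0, i.e. 1 ∈ sigma(K)). (I - K) x = y is solvable iff y ⊥ ker((I - K)^*) = span{(-5, -3, 3, -3)}, i.e. iff -5y_1 - 3y_2 + 3y_3 - 3y_4 = 0. When solvable, the solutions are x = y + c·(1, 0, 3, 1), c arbitrary (ker(I - K) = span{(1, 0, 3, 1)}, dimension 1).

K has rank 1, so it is an outer product K = u v^T: every row of K is a multiple of one row vector. Reading off the entries, u = (1, 0, 3, 1) and v = (-5, -3, 3, -3) (row i of K equals u_i·v^T). A rank-one matrix u v^T satisfies K u = u (v·u) and kills the (3)-dimensional subspace v^⊥, so its characteristic polynomial is lambda^3 (lambda - v·u) with v·u = tr K = 1. Hence the eigenvalues of I - K are 1 (multiplicity 3) and 1 - (1) = 0, so det(I - K) = 0. (Direct check: I - K =
[[6, 3, -3, 3],
 [0, 1, 0, 0],
 [15, 9, -8, 9],
 [5, 3, -3, 4]]
has determinant 0.) So 1 is an eigenvalue of K and (I - K) is not invertible. The finite-dimensional Fredholm alternative says: either (I - K) is invertible, or ker(I - K) ≠ {0} and then range(I - K) = ker((I - K)^*)^⊥, with dim ker(I - K) = dim ker((I - K)^*). We are in the second case, so we need both kernels. Kernel of I - K: (I - K) u = u - u (v·u) = u - u = 0, so ker(I - K) = span{u} = span{(1, 0, 3, 1)} (it is exactly 1-dimensional because rank(I - K) = 3). Kernel of the adjoint: K is real, so (I - K)^* = I - K^T = I - v u^T, and (I - v u^T) v = v - v (u·v) = 0; hence ker((I - K)^*) = span{v} = span{(-5, -3, 3, -3)}. Therefore (I - K) x = y is solvable iff <y, v> = 0, i.e. iff -5y_1 - 3y_2 + 3y_3 - 3y_4 = 0. When this holds, K y = u (v·y) = 0, so (I - K) y = y and x = y is a particular solution; the full solution set is the line x = y + c·u = y + c·(1, 0, 3, 1), c ∈ C.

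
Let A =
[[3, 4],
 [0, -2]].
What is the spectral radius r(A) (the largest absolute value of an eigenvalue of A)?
r(A) = 3

The eigenvalues of A are the roots of its characteristic polynomial. With M = A (coefficients from the trace and determinant):
  p(λ) = det(λ I - M) = λ^2 - λ - 6.
For λ^2 - λ - 6 the discriminant is 25. It is a perfect square (5^2), so the roots are rational: λ = (1 ± 5)/2 = 3, -2.
Thus the eigenvalues (to 4 decimals) are 3 (modulus 3); -2 (modulus 2). The spectral radius is the largest modulus: r(A) = 3. (Cross-check: r(A) ≤ ||A||_2 ≈ 5.2631; equality holds whenever A is normal, though it can also hold for some non-normal A.)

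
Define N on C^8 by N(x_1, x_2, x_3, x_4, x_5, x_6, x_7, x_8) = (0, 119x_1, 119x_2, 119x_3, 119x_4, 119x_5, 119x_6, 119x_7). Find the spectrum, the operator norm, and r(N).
sigma(N) = {0}; ||N|| = 119; r(N) = 0. (N is nilpotent with N^8 = 0.)

On C^8, N is a strictly lower-triangular matrix with 119 on the subdiagonal and zeros elsewhere, so its characteristic polynomial is lambda^8 and every eigenvalue is 0: sigma(N) = {0}. For the operator norm, N e_i = 119e_{i+1} for i = 1, ..., 7 and N e_8 = 0, so the singular values of N are 119 (with multiplicity 7) and 0; hence ||N|| = 119. The spectral radius r(N) = max|lambda| = 0. Note ||N|| > r(N) — characteristic of non-normal nilpotent operators. Indeed N^8 = 0.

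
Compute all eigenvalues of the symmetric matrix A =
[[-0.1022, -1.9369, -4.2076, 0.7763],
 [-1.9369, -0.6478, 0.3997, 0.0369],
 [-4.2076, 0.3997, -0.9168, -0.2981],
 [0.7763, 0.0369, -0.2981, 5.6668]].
sigma(A) ≈ {-5, -1, 4, 6}

A is real symmetric, so its spectrum consists of real eigenvalues. Expanding the characteristic polynomial of the displayed matrix gives
  det(λ I - A) = p(λ) = λ^4 + (-4)λ^3 + (-31)λ^2 + (94)λ + (119.9962).
Solving p(λ) = 0 yields eigenvalues ≈ -5, -1, 4, 6. (A is shown rounded to 4 decimals, so these recover the underlying integer eigenvalues to within that precision.)
Verification: the trace of A = 4 equals the sum of eigenvalues 4, and det(A) ≈ 119.9962 matches the eigenvalue product 120.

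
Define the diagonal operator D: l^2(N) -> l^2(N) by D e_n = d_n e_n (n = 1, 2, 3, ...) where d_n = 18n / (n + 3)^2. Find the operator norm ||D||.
||D|| = 3/2 (attained at n = 3)

For D diagonal, ||D|| = sup_n |d_n|. Treat f(x) = 18x / (x + 3)^2 for real x > 0. By the quotient rule, f'(x) = 18(3 - x)/(x + 3)^3, which is positive for x < 3 and negative for x > 3. So f has a unique maximum at x = 3, and since 3 is a positive integer, the supremum over n ≥ 1 is attained at n = 3: d_3 = 18·3/(3 + 3)^2 = 18·3/36 = 3/2. Hence ||D|| = 3/2.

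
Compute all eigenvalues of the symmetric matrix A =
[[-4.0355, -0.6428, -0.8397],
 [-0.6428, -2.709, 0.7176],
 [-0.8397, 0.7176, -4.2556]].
sigma(A) ≈ {-5, -4, -2}

A is real symmetric, so its spectrum consists of real eigenvalues. Expanding the characteristic polynomial of the displayed matrix gives
  det(λ I - A) = p(λ) = λ^3 + (11)λ^2 + (38)λ + (40.0017).
Solving p(λ) = 0 yields eigenvalues ≈ -5, -4, -2. (A is shown rounded to 4 decimals, so these recover the underlying integer eigenvalues to within that precision.)
Verification: the trace of A = -11 equals the sum of eigenvalues -11, and det(A) ≈ -40.0017 matches the eigenvalue product -40.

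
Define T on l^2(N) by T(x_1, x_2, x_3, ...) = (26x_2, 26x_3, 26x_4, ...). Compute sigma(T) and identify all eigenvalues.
sigma(T) = closed disk {z in C : |z| ≤ 26}; sigma_p(T) = open disk {z in C : |z| < 26}

Note T = 26·V where V is the unit left shift (V x)_k = x_{k+1}; so sigma(T) = 26·sigma(V) and ||T|| = 26||V||. ||T x||^2 = 676sum_{k≥2} |x_k|^2 ≤ 676||x||^2, with equality on {x : x_1 = 0}, so ||T|| = 26. For any lambda with |lambda| < 26, set r = lambda/26 (|r| < 1); the vector x = (1, r, r^2, ...) is in l^2 and satisfies T x = 26(r, r^2, ...) = lambda x, so lambda is an eigenvalue. On the boundary |lambda| = 26 the geometric series diverges, so no l^2 eigenvector exists, but these lambda lie in the approximate point spectrum. Hence sigma(T) is the closed disk of radius 26 and sigma_p(T) is the open disk.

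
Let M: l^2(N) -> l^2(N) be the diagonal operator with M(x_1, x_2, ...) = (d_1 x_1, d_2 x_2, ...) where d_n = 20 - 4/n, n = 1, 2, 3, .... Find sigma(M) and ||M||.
sigma(M) = {20 - 4/n : n ≥ 1} ∪ {20}; ||M|| = 20

A bounded diagonal operator on l^2 with diagonal entries d_n has spectrum equal to the closure of {d_n : n ≥ 1}: every d_n is an eigenvalue (with eigenvector e_n), so {d_n} ⊂ sigma(M); the spectrum is closed, so its closure is too; and for lambda not in the closure, (M - lambda I) has bounded inverse (the diagonal entries 1/(d_n - lambda) are bounded). For our sequence d_n = 20 - 4/n, n = 1, 2, 3, ...:
  - {d_n} = {20 - 4/n : n ≥ 1}; the only limit point is 20
  - closure = {20 - 4/n : n ≥ 1} ∪ {20}
For the norm: a diagonal operator has ||M|| = sup_n |d_n|. Here d_n = 20 - 4/n increases monotonically from d_1 = 16 toward 20, with all terms in [16, 20); so sup_n |d_n| = 20 (the supremum is the limit, not attained). So ||M|| = 20.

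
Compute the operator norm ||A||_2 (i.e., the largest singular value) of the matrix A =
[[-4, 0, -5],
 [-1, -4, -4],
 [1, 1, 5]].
||A||_2 ≈ 9.2803 (= sqrt(largest eigenvalue of A^T A))

||A||_2 = sigma_max(A) = sqrt(lambda_max(A^T A)). Form the symmetric matrix M = A^T A =
[[18, 5, 29],
 [5, 17, 21],
 [29, 21, 66]].
Its characteristic polynomial (trace, sum of principal 2x2 minors, determinant of M give the coefficients) is
  p(λ) = det(λ I - M) = λ^3 - 101λ^2 + 1309λ - 2401.
No integer candidate from the rational root theorem (±divisors of 2401) is a root, so the roots are irrational. The cubic discriminant is Δ = 4170581296 > 0, so there are three distinct real roots. p(2) = -179 and p(3) = 644 have opposite signs, so a root lies in (2, 3); Newton's method refines it to λ ≈ 2.1993. p(12) = 491 and p(13) = -256 have opposite signs, so a root lies in (12, 13); Newton's method refines it to λ ≈ 12.6759. p(86) = -767 and p(87) = 5516 have opposite signs, so a root lies in (86, 87); Newton's method refines it to λ ≈ 86.1248. Check (Vieta): the three roots sum to 101, matching tr M = 101.
So the eigenvalues of A^T A are ≈ 2.1993, 12.6759, 86.1248 (all ≥ 0, as they must be for A^T A). The largest is λ_max ≈ 86.1248, hence ||A||_2 = sqrt(λ_max) ≈ 9.2803.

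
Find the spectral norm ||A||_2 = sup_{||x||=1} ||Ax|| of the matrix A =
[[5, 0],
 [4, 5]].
||A||_2 = sqrt((66 + sqrt(1856))/2) ≈ 7.3852 (= sqrt(largest eigenvalue of A^T A))

||A||_2 = sigma_max(A) = sqrt(lambda_max(A^T A)). Form the symmetric matrix M = A^T A =
[[41, 20],
 [20, 25]].
Its characteristic polynomial (trace, determinant of M give the coefficients) is
  p(λ) = det(λ I - M) = λ^2 - 66λ + 625.
For λ^2 - 66λ + 625 the discriminant is 1856. It is nonnegative but not a perfect square, so the roots are real and irrational: λ = (66 ± sqrt(1856))/2 ≈ 54.5407, 11.4593.
So the eigenvalues of A^T A are ≈ 11.4593, 54.5407 (all ≥ 0, as they must be for A^T A). The largest is λ_max = (66 + sqrt(1856))/2 ≈ 54.5407, hence ||A||_2 = sqrt(λ_max) = sqrt((66 + sqrt(1856))/2) ≈ 7.3852.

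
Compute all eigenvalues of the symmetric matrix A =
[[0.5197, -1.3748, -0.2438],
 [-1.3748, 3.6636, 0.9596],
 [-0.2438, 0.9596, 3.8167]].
sigma(A) ≈ {0, 3, 5}

A is real symmetric, so its spectrum consists of real eigenvalues. Expanding the characteristic polynomial of the displayed matrix gives
  det(λ I - A) = p(λ) = λ^3 + (-8)λ^2 + (15)λ + (0).
Solving p(λ) = 0 yields eigenvalues ≈ 0, 3, 5. (A is shown rounded to 4 decimals, so these recover the underlying integer eigenvalues to within that precision.)
Verification: the trace of A = 8 equals the sum of eigenvalues 8, and det(A) ≈ -0.0000 matches the eigenvalue product 0.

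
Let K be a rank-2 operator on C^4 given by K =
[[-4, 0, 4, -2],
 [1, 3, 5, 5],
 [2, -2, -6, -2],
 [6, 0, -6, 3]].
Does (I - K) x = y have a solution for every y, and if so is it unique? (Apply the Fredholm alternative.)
(I - K) is invertible (det(I - K) = -20 ≠ 0), so for every y in C^4 the equation (I - K) x = y has a unique solution.

K has rank 2 and factors as K = U V^T = u1 v1^T + u2 v2^T with u1 = (0, -3, 2, 0), v1 = (1, -1, -3, -1), u2 = (2, -2, 0, -3), v2 = (-2, 0, 2, -1) (multiplying out reproduces the displayed K). The nonzero eigenvalues of U V^T coincide with those of the 2 x 2 matrix G = V^T U = [[v1·u1, v1·u2], [v2·u1, v2·u2]] = [[-3, 7], [4, -1]], and by the Sylvester determinant identity det(I_4 - U V^T) = det(I_2 - V^T U) = det([[4, -7], [-4, 2]]) = (4)(2) - (-7)(-4) = -20. (Direct check: I - K =
[[5, 0, -4, 2],
 [-1, -2, -5, -5],
 [-2, 2, 7, 2],
 [-6, 0, 6, -2]]
has determinant -20.) The finite-dimensional Fredholm alternative says: either (I - K) is invertible, or ker(I - K) ≠ {0} and then range(I - K) = ker((I - K)^*)^⊥, with dim ker(I - K) = dim ker((I - K)^*). Since det(I - K) ≠ 0, 1 is not an eigenvalue of K and ker(I - K) = {0}, so we are in the first case: for every y there is a unique x = (I - K)^(-1) y. (Explicitly, by the Woodbury identity, (I - U V^T)^(-1) = I + U (I_2 - G)^(-1) V^T.)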